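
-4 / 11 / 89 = -4 / 979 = -0.00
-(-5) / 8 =5 / 8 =0.62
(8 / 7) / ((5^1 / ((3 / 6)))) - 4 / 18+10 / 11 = 2776 / 3465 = 0.80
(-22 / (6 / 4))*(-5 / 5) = 44 / 3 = 14.67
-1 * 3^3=-27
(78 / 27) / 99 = 26 / 891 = 0.03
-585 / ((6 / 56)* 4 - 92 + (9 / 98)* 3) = 57330 / 8947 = 6.41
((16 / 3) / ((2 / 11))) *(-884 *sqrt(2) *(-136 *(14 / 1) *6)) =296231936 *sqrt(2) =418935221.50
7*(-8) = -56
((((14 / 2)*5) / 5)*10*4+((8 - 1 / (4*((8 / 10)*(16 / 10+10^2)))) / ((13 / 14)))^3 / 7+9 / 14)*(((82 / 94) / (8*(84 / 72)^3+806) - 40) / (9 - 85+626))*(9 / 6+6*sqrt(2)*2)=-47858947369777065482465247*sqrt(2) / 147462051014086961152000 - 47858947369777065482465247 / 1179696408112695689216000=-499.55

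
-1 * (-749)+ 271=1020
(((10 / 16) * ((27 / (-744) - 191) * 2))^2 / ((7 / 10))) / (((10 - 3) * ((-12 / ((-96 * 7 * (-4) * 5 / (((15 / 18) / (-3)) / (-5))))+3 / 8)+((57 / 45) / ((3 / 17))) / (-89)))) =1123692927080625 / 28417377352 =39542.46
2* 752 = 1504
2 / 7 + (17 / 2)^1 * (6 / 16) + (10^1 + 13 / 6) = 5255 / 336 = 15.64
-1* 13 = -13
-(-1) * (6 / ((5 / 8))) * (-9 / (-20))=108 / 25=4.32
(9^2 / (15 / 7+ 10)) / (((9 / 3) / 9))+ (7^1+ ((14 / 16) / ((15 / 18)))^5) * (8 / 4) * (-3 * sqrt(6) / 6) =1701 / 85-26484101 * sqrt(6) / 3200000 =-0.26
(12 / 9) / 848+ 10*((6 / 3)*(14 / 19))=14.74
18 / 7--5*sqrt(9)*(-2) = -192 / 7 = -27.43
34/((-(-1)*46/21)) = 357/23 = 15.52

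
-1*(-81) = 81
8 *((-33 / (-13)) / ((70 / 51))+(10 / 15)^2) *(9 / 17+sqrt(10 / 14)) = 75148 / 7735+75148 *sqrt(35) / 28665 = 25.22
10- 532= -522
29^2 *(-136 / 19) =-114376 / 19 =-6019.79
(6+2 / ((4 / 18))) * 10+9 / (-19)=2841 / 19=149.53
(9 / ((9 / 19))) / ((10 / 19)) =361 / 10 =36.10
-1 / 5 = -0.20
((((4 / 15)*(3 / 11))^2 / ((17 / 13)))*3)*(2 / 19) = 1248 / 977075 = 0.00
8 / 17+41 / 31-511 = -268352 / 527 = -509.21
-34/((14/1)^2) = -17/98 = -0.17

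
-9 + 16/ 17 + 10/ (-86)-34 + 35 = -5245/ 731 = -7.18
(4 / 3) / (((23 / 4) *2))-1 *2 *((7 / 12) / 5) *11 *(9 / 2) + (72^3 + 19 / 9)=373238.68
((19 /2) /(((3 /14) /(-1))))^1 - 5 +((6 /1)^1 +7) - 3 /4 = -445 /12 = -37.08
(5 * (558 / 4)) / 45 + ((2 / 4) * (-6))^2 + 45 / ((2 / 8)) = 409 / 2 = 204.50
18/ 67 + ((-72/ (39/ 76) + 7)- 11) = -125458/ 871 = -144.04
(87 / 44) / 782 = 87 / 34408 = 0.00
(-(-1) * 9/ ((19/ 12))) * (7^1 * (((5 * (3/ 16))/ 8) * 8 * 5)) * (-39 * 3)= -1658475/ 76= -21822.04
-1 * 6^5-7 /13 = -101095 /13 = -7776.54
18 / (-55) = -18 / 55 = -0.33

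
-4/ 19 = -0.21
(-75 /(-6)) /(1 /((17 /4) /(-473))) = -425 /3784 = -0.11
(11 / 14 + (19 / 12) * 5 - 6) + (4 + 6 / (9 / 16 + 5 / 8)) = 18761 / 1596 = 11.76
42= 42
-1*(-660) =660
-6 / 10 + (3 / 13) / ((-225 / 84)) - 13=-4448 / 325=-13.69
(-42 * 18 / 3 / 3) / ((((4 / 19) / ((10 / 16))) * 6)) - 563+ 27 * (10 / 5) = -8809 / 16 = -550.56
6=6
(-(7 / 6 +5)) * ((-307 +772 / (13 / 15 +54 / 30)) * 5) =6475 / 12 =539.58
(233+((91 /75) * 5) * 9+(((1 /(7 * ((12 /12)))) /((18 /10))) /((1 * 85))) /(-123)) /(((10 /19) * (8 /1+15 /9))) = 3599208931 /63670950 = 56.53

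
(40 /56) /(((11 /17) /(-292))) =-24820 /77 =-322.34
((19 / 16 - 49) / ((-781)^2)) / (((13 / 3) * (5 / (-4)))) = 459 / 31717972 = 0.00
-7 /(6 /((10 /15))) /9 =-7 /81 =-0.09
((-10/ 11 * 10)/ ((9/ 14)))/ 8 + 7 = 518/ 99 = 5.23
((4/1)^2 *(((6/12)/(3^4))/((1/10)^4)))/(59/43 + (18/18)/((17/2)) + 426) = 11696000/5062419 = 2.31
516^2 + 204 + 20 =266480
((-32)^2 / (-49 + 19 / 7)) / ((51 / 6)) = -3584 / 1377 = -2.60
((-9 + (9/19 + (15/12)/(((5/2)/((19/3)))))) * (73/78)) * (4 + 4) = -6862/171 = -40.13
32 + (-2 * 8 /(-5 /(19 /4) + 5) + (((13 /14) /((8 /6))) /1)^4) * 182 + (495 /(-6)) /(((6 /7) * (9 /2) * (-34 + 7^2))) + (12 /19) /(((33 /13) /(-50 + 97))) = -64675269043177 /99100108800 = -652.63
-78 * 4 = -312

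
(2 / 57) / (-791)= -2 / 45087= -0.00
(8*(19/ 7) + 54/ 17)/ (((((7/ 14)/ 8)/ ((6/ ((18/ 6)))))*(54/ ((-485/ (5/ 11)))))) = -50567264/ 3213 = -15738.33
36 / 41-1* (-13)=569 / 41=13.88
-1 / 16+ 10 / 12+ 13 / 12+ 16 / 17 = 2.80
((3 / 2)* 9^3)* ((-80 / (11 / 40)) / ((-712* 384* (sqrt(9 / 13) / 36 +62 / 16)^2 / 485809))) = 465911731134731700 / 12375714719731 -1541423181776400* sqrt(13) / 12375714719731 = 37198.18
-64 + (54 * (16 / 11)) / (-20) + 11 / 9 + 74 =3611 / 495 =7.29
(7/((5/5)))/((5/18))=126/5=25.20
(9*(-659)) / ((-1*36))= 659 / 4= 164.75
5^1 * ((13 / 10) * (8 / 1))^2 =2704 / 5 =540.80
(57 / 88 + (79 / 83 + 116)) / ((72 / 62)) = 26627357 / 262944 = 101.27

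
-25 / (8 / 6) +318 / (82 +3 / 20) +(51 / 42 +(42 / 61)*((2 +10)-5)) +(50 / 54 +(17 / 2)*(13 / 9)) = 6231079 / 1429596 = 4.36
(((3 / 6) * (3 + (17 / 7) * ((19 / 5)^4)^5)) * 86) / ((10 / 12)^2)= 989217741511879640284119433416 / 16689300537109375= 59272570429917.75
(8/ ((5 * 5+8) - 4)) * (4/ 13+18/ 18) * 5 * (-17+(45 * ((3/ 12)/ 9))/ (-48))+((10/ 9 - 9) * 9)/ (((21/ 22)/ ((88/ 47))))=-168661627/ 992264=-169.98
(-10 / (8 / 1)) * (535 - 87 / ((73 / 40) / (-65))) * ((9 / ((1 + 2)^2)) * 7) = -9283925 / 292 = -31794.26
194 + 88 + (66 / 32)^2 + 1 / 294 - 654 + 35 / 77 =-152039663 / 413952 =-367.29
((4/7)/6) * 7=2/3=0.67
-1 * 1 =-1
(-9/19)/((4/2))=-9/38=-0.24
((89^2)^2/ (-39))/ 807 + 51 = -61137118/ 31473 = -1942.53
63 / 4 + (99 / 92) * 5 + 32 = 1222 / 23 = 53.13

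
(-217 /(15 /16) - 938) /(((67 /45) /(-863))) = 45416238 /67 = 677854.30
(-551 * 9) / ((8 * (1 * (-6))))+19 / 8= 105.69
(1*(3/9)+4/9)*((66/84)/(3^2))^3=1331/2571912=0.00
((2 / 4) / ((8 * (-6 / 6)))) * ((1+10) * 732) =-2013 / 4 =-503.25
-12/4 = -3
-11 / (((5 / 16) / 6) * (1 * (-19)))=1056 / 95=11.12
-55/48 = -1.15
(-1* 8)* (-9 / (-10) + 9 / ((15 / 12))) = -324 / 5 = -64.80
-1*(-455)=455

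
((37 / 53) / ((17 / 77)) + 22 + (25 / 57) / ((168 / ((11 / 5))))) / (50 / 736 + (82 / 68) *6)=9988764346 / 2898555849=3.45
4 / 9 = 0.44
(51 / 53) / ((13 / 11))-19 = -12530 / 689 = -18.19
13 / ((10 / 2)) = 13 / 5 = 2.60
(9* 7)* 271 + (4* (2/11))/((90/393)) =2817569/165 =17076.18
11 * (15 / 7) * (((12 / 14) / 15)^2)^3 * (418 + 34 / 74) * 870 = 5689816704 / 19044431875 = 0.30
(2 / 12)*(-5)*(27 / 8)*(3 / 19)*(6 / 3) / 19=-135 / 2888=-0.05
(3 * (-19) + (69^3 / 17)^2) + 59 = 107918163659 / 289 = 373419251.42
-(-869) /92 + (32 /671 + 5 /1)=894703 /61732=14.49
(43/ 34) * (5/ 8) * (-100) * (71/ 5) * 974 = -37170275/ 34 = -1093243.38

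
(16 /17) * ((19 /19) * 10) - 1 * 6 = 58 /17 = 3.41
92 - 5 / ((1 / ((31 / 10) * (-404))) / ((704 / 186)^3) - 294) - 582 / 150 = 5707225312661117 / 64754017860975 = 88.14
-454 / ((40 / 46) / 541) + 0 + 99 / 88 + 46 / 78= -440628841 / 1560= -282454.39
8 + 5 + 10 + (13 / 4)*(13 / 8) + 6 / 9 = 2779 / 96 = 28.95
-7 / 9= -0.78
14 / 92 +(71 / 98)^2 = 149557 / 220892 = 0.68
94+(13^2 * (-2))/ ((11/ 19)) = -5388/ 11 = -489.82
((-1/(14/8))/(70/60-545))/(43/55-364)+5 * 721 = 548314079055/152098219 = 3605.00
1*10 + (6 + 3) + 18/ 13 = 265/ 13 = 20.38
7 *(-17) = -119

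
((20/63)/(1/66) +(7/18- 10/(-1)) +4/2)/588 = 4201/74088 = 0.06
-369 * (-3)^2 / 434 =-7.65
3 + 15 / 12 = 17 / 4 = 4.25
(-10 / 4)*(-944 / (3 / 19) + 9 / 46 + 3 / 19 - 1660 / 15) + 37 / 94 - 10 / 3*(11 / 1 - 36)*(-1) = 1243801563 / 82156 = 15139.51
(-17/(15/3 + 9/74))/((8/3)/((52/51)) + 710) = -8177/1755528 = -0.00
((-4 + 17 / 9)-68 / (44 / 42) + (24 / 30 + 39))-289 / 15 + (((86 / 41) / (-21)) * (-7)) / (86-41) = -2829407 / 60885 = -46.47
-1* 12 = -12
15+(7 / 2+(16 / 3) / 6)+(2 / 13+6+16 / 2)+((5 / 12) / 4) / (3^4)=1695449 / 50544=33.54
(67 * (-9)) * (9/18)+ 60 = -483/2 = -241.50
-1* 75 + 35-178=-218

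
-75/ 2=-37.50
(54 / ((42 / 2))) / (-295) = -18 / 2065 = -0.01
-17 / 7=-2.43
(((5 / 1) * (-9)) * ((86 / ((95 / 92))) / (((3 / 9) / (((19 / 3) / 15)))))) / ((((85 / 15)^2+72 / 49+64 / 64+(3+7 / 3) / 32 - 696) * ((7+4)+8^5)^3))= 20935152 / 102705390205528466375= 0.00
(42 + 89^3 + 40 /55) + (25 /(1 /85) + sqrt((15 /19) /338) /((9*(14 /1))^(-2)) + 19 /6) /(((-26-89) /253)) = 231108821 /330-87318*sqrt(570) /1235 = 698641.75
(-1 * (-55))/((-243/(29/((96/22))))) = -17545/11664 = -1.50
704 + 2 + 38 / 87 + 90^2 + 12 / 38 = 14557562 / 1653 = 8806.75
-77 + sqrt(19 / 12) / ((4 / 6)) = -77 + sqrt(57) / 4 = -75.11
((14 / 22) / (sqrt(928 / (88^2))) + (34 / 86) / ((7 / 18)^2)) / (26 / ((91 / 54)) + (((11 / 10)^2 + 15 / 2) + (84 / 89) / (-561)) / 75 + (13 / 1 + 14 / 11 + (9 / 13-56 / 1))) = -8937790290000 / 87151610427077-79511932500 * sqrt(58) / 8396666785333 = -0.17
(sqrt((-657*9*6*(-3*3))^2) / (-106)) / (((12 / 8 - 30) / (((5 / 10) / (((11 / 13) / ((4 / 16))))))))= 691821 / 44308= 15.61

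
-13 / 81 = -0.16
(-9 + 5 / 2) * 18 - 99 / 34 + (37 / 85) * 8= -19793 / 170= -116.43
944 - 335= 609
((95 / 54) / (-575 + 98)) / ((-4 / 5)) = 475 / 103032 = 0.00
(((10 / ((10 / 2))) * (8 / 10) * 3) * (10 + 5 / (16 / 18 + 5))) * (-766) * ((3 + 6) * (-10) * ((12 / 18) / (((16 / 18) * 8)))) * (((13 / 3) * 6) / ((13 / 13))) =463793850 / 53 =8750827.36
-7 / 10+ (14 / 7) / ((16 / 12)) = 4 / 5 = 0.80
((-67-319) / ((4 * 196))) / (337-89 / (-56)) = -193 / 132727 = -0.00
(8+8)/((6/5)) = 40/3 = 13.33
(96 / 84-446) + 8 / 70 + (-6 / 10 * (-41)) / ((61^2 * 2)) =-115841311 / 260470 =-444.74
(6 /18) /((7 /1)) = 1 /21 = 0.05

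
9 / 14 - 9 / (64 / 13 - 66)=2196 / 2779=0.79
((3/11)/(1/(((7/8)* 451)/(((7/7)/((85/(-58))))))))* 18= -2839.07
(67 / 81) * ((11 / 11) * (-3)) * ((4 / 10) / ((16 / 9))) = -67 / 120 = -0.56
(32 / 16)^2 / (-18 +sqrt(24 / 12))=-36 / 161 - 2 *sqrt(2) / 161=-0.24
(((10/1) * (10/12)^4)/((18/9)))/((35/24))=625/378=1.65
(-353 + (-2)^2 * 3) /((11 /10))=-310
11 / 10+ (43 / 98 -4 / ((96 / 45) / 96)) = -43723 / 245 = -178.46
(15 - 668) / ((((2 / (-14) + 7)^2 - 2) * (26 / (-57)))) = 1823829 / 57356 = 31.80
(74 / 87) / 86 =37 / 3741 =0.01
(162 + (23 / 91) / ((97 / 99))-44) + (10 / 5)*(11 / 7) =1071605 / 8827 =121.40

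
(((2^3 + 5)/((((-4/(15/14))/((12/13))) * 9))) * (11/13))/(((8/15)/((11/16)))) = -9075/23296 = -0.39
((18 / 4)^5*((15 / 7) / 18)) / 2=98415 / 896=109.84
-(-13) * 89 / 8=1157 / 8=144.62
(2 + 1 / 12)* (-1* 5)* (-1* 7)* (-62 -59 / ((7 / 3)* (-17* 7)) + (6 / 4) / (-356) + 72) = 744.35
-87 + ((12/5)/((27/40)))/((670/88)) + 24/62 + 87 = 0.85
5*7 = 35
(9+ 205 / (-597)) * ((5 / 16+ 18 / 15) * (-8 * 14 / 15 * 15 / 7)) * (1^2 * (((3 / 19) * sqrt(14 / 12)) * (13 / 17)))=-27.32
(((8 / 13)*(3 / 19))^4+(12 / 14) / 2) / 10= 2233723335 / 52109373134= 0.04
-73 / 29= -2.52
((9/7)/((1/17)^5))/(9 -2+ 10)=751689/7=107384.14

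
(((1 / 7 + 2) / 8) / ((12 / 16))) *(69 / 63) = 115 / 294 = 0.39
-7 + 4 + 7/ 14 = -5/ 2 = -2.50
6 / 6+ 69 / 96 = 1.72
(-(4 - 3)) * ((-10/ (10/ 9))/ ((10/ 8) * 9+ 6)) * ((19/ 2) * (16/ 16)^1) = 114/ 23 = 4.96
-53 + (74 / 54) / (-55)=-78742 / 1485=-53.02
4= 4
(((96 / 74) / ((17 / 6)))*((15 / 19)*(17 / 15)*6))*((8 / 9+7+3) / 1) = 18816 / 703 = 26.77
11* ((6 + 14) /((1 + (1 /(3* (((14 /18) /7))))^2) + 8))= 110 /9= 12.22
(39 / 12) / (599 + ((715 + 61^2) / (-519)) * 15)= 0.01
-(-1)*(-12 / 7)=-12 / 7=-1.71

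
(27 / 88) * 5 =135 / 88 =1.53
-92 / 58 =-46 / 29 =-1.59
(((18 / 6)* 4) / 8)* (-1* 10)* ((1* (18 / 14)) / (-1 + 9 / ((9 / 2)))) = -135 / 7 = -19.29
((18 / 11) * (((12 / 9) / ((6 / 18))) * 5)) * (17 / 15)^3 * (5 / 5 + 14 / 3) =668168 / 2475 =269.97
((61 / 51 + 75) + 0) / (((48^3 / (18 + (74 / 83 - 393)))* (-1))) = 60332093 / 234067968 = 0.26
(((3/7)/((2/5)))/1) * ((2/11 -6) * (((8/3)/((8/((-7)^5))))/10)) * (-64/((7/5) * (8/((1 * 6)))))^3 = -1548288000/11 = -140753454.55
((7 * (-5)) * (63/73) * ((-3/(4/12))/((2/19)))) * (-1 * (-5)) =1885275/146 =12912.84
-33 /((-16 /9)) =297 /16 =18.56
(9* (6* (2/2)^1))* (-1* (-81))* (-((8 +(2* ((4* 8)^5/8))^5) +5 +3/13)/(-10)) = 1180977535880029474454004329088452771172/65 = 18168885167385068837753910000000000000.00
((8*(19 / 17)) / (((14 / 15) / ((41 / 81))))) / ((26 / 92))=716680 / 41769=17.16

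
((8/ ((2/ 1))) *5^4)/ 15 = 500/ 3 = 166.67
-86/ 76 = -43/ 38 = -1.13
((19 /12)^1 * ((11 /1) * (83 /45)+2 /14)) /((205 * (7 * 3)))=30571 /4068225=0.01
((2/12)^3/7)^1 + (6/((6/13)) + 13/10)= 108113/7560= 14.30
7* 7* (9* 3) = 1323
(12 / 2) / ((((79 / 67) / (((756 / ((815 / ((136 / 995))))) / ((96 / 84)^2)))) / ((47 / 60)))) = 495769113 / 1281261500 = 0.39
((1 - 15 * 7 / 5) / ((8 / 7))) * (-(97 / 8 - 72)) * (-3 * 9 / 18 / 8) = 50295 / 256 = 196.46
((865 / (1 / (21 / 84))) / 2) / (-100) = -1.08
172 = 172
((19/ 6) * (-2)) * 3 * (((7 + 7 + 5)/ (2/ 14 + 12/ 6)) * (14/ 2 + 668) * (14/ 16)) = -796005/ 8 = -99500.62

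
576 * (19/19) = 576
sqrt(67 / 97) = sqrt(6499) / 97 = 0.83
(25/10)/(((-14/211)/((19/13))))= -20045/364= -55.07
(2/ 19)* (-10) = -20/ 19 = -1.05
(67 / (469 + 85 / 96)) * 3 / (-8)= -2412 / 45109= -0.05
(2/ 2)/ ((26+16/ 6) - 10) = 3/ 56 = 0.05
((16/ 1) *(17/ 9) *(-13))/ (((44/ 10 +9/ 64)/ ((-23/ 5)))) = 5204992/ 13077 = 398.03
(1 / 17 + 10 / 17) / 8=11 / 136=0.08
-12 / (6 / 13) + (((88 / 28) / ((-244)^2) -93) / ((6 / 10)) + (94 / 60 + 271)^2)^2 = 12081958279800201395346601 / 2198165717160000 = 5496381908.55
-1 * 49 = -49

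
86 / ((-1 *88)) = -43 / 44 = -0.98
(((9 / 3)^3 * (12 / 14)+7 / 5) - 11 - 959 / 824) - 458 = -12851709 / 28840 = -445.62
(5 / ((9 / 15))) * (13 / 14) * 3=325 / 14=23.21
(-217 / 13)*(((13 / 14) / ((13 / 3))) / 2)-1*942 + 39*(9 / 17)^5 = -942.17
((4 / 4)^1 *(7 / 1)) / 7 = 1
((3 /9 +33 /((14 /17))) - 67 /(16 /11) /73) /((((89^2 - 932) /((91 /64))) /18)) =0.15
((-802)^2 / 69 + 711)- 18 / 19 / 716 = 4708772305 / 469338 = 10032.80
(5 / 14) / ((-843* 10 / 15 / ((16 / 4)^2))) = -20 / 1967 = -0.01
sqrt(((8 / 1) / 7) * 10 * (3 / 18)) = 2 * sqrt(210) / 21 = 1.38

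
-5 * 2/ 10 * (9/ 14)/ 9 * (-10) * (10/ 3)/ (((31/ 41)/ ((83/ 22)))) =85075/ 7161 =11.88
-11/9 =-1.22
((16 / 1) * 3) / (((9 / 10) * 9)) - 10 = -110 / 27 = -4.07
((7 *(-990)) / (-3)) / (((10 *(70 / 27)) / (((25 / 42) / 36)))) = 165 / 112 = 1.47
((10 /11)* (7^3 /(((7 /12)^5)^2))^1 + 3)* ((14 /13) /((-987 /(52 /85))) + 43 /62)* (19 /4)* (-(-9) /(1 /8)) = 18171663529428864117 /1121908511185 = 16197099.27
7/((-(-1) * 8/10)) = 35/4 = 8.75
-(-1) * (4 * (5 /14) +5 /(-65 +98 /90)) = 27185 /20132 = 1.35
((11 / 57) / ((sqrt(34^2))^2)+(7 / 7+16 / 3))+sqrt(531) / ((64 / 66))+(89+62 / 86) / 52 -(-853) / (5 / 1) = 99* sqrt(59) / 32+10967759273 / 61389380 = 202.42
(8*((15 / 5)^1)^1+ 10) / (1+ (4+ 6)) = 34 / 11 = 3.09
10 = 10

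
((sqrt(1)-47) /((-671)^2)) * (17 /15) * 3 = -782 /2251205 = -0.00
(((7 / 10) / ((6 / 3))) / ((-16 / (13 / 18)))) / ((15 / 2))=-0.00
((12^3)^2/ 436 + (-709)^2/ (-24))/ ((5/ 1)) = -2819.29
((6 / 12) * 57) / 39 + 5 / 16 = 217 / 208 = 1.04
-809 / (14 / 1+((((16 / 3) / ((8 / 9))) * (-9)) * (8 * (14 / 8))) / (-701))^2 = -397543409 / 111724900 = -3.56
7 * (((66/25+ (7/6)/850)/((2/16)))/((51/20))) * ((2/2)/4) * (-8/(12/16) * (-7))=42245056/39015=1082.79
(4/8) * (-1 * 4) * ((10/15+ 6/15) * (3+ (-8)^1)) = 32/3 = 10.67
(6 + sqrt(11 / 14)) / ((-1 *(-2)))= sqrt(154) / 28 + 3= 3.44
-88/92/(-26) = 11/299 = 0.04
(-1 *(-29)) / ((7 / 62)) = 1798 / 7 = 256.86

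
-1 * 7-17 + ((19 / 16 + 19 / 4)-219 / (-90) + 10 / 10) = -3511 / 240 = -14.63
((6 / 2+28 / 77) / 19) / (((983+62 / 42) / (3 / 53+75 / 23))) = 1571094 / 2633567827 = 0.00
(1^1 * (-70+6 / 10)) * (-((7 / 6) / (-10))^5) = -5832029 / 3888000000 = -0.00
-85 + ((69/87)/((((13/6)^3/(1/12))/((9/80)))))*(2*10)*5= -10821895/127426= -84.93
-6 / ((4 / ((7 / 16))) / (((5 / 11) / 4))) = -0.07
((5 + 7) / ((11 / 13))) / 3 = 52 / 11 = 4.73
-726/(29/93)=-67518/29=-2328.21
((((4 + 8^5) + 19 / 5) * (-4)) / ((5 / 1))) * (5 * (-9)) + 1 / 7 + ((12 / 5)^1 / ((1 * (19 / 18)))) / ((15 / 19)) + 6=206489119 / 175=1179937.82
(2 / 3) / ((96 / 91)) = 91 / 144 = 0.63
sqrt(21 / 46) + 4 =sqrt(966) / 46 + 4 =4.68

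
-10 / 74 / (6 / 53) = -265 / 222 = -1.19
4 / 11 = 0.36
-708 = -708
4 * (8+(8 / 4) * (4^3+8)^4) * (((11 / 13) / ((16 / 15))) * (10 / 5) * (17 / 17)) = 341091300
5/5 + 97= 98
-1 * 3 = -3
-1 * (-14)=14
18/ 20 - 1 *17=-161/ 10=-16.10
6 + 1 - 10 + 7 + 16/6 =20/3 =6.67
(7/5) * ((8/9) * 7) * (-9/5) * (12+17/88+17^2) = -259749/55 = -4722.71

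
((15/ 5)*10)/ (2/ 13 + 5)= 5.82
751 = 751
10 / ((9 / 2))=20 / 9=2.22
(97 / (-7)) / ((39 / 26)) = -194 / 21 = -9.24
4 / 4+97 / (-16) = -5.06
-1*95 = -95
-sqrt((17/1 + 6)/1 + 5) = -5.29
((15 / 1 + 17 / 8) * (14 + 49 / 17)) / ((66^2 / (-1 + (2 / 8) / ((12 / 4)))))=-39319 / 646272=-0.06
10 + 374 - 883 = -499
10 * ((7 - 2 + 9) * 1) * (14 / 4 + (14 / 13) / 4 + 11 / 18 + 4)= 137270 / 117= 1173.25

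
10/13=0.77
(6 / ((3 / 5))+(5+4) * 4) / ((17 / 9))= 414 / 17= 24.35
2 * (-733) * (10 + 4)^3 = -4022704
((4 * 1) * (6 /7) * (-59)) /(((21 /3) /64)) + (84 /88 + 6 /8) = -3983781 /2156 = -1847.76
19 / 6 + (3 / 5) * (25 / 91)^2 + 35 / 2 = 514547 / 24843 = 20.71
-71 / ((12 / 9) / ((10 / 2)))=-1065 / 4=-266.25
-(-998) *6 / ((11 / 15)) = 89820 / 11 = 8165.45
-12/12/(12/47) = -47/12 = -3.92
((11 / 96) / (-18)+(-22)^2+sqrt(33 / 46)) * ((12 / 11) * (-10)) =-380155 / 72 -60 * sqrt(1518) / 253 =-5289.17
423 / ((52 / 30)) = 6345 / 26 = 244.04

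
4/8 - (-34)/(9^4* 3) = 19751/39366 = 0.50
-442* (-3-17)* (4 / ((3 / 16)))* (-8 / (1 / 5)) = -22630400 / 3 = -7543466.67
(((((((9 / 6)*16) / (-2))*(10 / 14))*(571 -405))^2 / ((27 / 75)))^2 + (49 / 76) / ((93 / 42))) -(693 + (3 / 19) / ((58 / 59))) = 1297016929573184397897 / 41011481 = 31625703289602.84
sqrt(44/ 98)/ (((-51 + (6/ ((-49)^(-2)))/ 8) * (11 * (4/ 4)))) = 4 * sqrt(22)/ 538923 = 0.00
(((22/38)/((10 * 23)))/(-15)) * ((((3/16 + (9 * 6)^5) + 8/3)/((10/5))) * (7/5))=-1697073939253/31464000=-53937.01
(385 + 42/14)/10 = 194/5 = 38.80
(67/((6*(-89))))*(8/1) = -268/267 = -1.00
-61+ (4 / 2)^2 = -57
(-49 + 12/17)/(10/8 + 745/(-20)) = 821/612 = 1.34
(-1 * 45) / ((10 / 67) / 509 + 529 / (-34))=52177590 / 18040147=2.89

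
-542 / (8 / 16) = -1084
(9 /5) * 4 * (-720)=-5184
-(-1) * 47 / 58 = 47 / 58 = 0.81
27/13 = 2.08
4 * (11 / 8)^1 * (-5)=-27.50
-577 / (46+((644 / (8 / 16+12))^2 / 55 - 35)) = -19834375 / 2037069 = -9.74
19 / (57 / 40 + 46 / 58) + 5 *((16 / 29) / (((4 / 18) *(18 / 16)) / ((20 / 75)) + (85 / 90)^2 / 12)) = 1657380680 / 146771639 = 11.29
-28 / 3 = -9.33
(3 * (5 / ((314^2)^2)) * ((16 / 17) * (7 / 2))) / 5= 0.00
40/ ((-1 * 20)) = -2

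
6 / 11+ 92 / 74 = 728 / 407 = 1.79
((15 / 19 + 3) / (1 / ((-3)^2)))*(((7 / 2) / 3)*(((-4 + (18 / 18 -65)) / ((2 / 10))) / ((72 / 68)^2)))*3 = -687820 / 19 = -36201.05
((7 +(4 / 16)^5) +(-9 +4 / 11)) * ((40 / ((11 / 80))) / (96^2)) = -460525 / 8921088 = -0.05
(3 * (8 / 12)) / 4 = 1 / 2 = 0.50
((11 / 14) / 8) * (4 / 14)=0.03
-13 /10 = -1.30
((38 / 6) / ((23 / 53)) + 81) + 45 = 9701 / 69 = 140.59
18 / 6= 3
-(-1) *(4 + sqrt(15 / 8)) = sqrt(30) / 4 + 4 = 5.37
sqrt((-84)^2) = 84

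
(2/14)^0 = 1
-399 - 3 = -402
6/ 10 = 3/ 5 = 0.60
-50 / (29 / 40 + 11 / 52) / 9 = -5.93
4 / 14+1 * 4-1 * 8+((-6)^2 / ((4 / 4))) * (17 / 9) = 450 / 7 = 64.29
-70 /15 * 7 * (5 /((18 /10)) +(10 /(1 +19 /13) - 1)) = -41209 /216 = -190.78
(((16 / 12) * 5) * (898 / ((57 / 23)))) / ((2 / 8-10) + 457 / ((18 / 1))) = 1652320 / 10697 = 154.47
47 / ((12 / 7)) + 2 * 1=353 / 12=29.42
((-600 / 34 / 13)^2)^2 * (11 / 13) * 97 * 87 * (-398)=-299262130200000000 / 31010762653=-9650266.70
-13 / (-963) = 13 / 963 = 0.01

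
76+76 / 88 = 1691 / 22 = 76.86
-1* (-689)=689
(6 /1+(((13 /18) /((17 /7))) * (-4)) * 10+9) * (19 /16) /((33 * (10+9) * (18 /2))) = 475 /727056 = 0.00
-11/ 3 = -3.67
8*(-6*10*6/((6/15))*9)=-64800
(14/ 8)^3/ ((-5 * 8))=-343/ 2560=-0.13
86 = 86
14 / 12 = 7 / 6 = 1.17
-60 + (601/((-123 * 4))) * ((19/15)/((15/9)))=-749419/12300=-60.93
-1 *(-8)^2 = -64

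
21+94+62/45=5237/45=116.38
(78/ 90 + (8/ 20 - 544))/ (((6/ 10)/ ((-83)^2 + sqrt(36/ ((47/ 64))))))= -56083349/ 9 - 130256*sqrt(47)/ 141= -6237816.49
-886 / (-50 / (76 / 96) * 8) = 8417 / 4800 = 1.75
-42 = -42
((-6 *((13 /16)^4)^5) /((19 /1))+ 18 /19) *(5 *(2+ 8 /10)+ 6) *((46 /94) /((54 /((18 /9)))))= 414893836932935773338168605 /1214517101530346834639192064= 0.34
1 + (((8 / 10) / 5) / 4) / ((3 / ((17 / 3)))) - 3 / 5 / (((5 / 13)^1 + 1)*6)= 301 / 300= 1.00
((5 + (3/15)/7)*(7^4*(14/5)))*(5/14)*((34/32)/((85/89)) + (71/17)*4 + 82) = 512196069/425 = 1205167.22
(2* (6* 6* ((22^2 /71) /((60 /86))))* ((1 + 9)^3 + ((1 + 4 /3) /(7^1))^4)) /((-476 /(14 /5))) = -4138.31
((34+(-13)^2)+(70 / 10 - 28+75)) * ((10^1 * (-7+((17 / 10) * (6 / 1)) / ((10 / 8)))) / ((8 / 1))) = 7453 / 20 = 372.65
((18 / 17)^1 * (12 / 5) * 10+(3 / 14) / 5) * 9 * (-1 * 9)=-2453571 / 1190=-2061.82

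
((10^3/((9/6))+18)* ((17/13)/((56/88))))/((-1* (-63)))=29546/1323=22.33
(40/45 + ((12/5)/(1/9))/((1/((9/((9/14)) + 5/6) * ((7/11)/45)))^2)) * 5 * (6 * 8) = 12018064/27225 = 441.43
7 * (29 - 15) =98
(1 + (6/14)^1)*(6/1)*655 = 39300/7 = 5614.29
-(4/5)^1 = -4/5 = -0.80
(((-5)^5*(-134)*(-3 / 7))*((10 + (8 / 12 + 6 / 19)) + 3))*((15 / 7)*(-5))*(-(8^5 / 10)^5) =-9456361793203356928730726400 / 931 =-10157209230078793693588320.00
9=9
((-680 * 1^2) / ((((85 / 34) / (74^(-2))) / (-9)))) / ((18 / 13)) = 442 / 1369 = 0.32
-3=-3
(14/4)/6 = 7/12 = 0.58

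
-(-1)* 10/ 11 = 10/ 11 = 0.91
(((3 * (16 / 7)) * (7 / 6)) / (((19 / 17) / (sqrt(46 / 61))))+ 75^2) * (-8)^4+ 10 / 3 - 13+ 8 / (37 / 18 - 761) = 557056 * sqrt(2806) / 1159+ 944247923399 / 40983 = 23065450.37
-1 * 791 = -791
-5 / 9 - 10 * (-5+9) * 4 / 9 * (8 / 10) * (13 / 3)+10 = -1409 / 27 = -52.19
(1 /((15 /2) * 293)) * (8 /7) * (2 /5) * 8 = 0.00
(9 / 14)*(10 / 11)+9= 738 / 77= 9.58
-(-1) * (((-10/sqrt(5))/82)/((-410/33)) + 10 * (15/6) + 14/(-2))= 33 * sqrt(5)/16810 + 18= 18.00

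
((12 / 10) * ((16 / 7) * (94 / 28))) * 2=18.42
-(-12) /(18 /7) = 14 /3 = 4.67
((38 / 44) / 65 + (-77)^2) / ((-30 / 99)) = -25435467 / 1300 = -19565.74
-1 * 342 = -342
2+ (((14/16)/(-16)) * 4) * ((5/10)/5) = 633/320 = 1.98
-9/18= -1/2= -0.50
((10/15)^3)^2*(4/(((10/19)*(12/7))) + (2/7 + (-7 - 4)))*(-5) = 42208/15309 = 2.76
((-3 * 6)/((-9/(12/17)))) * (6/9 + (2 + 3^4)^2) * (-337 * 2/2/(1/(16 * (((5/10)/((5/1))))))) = -445788992/85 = -5244576.38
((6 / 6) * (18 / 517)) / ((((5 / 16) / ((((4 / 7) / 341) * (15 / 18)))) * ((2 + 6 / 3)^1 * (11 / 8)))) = 384 / 13574869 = 0.00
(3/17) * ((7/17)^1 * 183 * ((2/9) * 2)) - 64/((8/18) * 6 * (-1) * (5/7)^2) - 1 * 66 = -94286/7225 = -13.05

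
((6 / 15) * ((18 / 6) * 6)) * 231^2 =1920996 / 5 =384199.20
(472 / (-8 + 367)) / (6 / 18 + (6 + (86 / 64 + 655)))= 45312 / 22838503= 0.00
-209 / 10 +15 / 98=-5083 / 245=-20.75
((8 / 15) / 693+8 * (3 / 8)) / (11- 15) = -31193 / 41580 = -0.75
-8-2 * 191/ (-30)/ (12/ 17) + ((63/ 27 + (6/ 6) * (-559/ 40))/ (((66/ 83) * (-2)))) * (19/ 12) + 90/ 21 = 25.91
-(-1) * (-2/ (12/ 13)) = -13/ 6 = -2.17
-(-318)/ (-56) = -159/ 28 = -5.68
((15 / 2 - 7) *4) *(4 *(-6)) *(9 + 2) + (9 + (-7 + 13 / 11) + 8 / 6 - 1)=-17308 / 33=-524.48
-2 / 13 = -0.15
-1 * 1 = -1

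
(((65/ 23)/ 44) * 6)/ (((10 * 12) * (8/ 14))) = 91/ 16192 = 0.01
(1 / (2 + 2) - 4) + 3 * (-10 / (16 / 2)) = -15 / 2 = -7.50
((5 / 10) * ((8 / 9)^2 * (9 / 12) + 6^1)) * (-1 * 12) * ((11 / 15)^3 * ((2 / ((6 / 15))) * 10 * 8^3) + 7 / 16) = -1940916361 / 4860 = -399365.51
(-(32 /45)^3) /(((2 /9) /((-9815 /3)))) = 32161792 /6075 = 5294.12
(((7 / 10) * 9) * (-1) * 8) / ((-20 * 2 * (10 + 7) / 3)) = 189 / 850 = 0.22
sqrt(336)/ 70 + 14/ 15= 2 * sqrt(21)/ 35 + 14/ 15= 1.20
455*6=2730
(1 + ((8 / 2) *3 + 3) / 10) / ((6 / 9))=15 / 4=3.75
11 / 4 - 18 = -61 / 4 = -15.25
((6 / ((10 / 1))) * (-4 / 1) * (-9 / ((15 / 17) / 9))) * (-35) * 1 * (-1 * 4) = 154224 / 5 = 30844.80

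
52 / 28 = 13 / 7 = 1.86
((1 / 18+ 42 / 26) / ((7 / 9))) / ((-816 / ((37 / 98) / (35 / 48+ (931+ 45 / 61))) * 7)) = -51911 / 340878796076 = -0.00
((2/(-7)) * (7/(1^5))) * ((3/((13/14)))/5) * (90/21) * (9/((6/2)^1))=-216/13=-16.62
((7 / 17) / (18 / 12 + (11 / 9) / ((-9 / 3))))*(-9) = -3402 / 1003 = -3.39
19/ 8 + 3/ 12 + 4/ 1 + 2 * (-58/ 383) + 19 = 77587/ 3064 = 25.32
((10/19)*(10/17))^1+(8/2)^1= 1392/323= 4.31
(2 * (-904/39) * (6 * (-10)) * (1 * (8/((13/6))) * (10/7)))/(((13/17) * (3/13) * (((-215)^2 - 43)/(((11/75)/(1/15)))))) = 108190720/27316653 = 3.96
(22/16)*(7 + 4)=121/8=15.12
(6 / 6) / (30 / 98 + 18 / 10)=0.47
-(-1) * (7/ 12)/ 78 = 7/ 936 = 0.01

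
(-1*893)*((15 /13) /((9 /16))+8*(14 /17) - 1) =-4523045 /663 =-6822.09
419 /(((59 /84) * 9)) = 66.28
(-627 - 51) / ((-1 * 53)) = 678 / 53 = 12.79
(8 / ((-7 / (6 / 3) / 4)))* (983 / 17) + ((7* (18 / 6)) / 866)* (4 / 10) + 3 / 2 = -271631057 / 515270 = -527.16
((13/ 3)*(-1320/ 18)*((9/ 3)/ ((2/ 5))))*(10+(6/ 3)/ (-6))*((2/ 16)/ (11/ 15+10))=-268.31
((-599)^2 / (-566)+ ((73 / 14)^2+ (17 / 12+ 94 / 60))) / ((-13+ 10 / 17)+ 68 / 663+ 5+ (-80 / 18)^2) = -374678127603 / 7722462965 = -48.52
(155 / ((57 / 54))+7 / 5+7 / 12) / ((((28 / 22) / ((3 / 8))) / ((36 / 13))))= 16796439 / 138320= 121.43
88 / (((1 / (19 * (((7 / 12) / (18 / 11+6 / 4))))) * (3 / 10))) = 643720 / 621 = 1036.59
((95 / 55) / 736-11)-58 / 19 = -2161271 / 153824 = -14.05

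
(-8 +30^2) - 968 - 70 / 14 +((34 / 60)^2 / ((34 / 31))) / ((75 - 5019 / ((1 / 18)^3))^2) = -124917913150092735673 / 1542196458643120200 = -81.00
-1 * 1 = -1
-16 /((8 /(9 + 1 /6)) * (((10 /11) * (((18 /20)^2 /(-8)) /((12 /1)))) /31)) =6001600 /81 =74093.83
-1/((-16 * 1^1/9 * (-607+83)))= -9/8384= -0.00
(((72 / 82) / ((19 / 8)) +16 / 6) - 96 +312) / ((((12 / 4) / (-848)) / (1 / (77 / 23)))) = -9983863552 / 539847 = -18493.88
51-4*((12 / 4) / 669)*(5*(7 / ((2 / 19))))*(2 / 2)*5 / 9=95707 / 2007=47.69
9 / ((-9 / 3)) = -3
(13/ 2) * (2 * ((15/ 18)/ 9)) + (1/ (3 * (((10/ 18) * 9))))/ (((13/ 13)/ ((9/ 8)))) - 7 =-6179/ 1080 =-5.72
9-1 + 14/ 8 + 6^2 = 183/ 4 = 45.75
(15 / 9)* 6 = 10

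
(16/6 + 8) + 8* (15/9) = 24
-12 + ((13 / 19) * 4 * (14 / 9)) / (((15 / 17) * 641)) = -11.99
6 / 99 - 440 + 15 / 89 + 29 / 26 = -438.66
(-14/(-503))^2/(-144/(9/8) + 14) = -98/14421513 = -0.00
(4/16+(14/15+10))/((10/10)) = 671/60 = 11.18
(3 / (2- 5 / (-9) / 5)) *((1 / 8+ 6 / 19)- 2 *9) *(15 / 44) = -1080945 / 127072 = -8.51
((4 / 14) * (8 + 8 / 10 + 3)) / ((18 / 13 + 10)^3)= 129623 / 56731360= 0.00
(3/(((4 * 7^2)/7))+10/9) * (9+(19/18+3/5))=12.98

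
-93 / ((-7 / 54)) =5022 / 7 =717.43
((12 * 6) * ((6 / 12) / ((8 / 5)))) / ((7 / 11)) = 495 / 14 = 35.36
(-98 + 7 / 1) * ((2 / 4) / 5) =-91 / 10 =-9.10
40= 40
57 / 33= 1.73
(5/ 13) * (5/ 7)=0.27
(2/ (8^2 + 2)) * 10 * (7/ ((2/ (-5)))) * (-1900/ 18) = 166250/ 297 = 559.76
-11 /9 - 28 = -263 /9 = -29.22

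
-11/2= -5.50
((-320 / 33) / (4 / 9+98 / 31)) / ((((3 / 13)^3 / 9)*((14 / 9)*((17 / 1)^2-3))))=-1886040 / 426041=-4.43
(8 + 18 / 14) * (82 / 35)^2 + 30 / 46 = 2036201 / 39445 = 51.62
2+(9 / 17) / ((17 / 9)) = 659 / 289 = 2.28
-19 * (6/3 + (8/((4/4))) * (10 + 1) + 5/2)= -3515/2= -1757.50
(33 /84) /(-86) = -11 /2408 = -0.00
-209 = -209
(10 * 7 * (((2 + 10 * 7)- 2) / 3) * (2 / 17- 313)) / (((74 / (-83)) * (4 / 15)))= 2704046625 / 1258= 2149480.62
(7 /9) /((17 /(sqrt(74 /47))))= 0.06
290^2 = 84100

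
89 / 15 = 5.93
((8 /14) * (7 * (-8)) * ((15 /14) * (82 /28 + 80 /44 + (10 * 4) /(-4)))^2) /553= -294516450 /160658113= -1.83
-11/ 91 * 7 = -11/ 13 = -0.85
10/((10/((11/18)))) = 0.61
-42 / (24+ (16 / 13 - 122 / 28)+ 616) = -2548 / 38637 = -0.07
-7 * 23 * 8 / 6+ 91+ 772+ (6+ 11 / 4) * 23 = 849.58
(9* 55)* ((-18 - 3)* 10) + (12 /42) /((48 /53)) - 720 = -17584507 /168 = -104669.68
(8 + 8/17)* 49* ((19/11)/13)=134064/2431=55.15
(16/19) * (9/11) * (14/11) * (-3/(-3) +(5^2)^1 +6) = 28.06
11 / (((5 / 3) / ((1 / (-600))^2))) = 11 / 600000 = 0.00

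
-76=-76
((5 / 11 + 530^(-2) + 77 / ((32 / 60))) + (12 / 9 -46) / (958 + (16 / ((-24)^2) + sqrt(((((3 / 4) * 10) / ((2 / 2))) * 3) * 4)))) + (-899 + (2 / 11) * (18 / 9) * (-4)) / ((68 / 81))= -115932298230989650931 / 124951639100624600 + 173664 * sqrt(10) / 1189374481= -927.82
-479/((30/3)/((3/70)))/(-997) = 1437/697900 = 0.00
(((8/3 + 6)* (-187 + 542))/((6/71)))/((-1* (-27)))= 327665/243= 1348.42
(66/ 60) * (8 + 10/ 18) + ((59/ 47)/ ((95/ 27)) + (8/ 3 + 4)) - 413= -6374393/ 16074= -396.57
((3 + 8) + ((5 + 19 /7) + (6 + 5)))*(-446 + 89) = -10608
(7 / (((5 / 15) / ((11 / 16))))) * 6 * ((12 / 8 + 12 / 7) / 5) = 891 / 16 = 55.69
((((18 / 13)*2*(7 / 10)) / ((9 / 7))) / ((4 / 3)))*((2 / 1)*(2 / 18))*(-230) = -2254 / 39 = -57.79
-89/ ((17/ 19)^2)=-32129/ 289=-111.17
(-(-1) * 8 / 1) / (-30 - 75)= -8 / 105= -0.08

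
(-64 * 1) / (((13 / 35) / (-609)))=1364160 / 13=104935.38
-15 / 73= -0.21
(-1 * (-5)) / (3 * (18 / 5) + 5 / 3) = 0.40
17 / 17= 1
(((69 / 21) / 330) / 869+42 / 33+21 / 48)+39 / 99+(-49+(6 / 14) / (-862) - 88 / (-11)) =-38.90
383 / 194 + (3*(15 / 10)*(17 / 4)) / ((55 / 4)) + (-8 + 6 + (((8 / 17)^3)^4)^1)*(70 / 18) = -123429089624287622753 / 27974606720586974415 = -4.41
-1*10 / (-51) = 0.20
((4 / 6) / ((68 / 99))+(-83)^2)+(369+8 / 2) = 246941 / 34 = 7262.97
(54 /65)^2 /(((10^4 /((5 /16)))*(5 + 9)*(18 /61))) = 4941 /946400000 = 0.00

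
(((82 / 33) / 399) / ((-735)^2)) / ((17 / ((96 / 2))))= 1312 / 40307807925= 0.00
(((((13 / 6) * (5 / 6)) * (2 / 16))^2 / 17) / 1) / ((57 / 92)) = 97175 / 20093184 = 0.00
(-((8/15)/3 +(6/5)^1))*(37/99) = -2294/4455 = -0.51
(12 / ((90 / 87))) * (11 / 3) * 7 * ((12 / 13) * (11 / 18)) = 98252 / 585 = 167.95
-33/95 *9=-297/95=-3.13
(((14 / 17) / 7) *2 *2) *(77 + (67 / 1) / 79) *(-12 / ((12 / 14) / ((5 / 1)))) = -3444000 / 1343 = -2564.41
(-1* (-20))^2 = 400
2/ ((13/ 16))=32/ 13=2.46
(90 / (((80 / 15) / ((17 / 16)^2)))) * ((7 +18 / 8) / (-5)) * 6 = -866133 / 4096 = -211.46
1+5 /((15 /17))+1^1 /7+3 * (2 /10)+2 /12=1591 /210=7.58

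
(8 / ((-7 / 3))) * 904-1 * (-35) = -21451 / 7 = -3064.43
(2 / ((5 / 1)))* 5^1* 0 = 0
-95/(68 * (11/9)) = -855/748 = -1.14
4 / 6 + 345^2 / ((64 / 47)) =16782653 / 192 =87409.65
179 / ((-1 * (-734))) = 179 / 734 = 0.24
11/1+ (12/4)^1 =14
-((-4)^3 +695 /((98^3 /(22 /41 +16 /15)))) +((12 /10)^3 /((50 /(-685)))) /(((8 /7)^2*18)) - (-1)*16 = 22861552580047 /289416540000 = 78.99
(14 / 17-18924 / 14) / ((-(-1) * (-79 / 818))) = 131498408 / 9401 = 13987.70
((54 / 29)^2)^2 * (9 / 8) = 9565938 / 707281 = 13.52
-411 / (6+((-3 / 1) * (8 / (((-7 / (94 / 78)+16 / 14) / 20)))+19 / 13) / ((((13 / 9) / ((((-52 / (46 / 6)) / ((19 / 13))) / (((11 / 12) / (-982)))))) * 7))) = -1415243291 / 176678139686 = -0.01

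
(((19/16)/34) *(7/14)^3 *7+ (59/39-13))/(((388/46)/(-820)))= 9168359935/8231808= 1113.77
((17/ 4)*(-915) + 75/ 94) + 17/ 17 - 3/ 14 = -5115511/ 1316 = -3887.17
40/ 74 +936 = 34652/ 37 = 936.54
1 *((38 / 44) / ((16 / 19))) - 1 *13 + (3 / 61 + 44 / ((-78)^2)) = -11.92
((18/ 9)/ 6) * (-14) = -14/ 3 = -4.67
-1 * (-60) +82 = 142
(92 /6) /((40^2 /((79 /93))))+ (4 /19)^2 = 4227137 /80575200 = 0.05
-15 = -15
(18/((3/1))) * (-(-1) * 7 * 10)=420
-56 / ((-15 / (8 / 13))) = 448 / 195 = 2.30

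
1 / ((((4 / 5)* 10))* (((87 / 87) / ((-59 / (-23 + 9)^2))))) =-59 / 1568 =-0.04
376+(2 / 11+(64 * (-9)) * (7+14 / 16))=-4159.82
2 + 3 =5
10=10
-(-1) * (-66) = -66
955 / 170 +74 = 2707 / 34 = 79.62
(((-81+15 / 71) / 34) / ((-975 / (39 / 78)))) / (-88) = -239 / 17260100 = -0.00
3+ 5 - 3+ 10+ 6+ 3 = 24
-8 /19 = -0.42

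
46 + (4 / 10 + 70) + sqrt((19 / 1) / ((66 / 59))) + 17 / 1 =sqrt(73986) / 66 + 667 / 5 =137.52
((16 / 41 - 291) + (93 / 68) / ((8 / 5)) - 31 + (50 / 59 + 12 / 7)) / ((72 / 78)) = -38103695695 / 110538624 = -344.71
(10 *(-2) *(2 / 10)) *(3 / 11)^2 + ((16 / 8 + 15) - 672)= -79291 / 121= -655.30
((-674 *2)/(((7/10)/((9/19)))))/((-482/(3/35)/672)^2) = -13.03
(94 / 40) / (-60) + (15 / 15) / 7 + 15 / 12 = 11371 / 8400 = 1.35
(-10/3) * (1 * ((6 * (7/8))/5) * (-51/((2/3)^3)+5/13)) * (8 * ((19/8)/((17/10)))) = 11877565/1768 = 6718.08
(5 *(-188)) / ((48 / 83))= -19505 / 12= -1625.42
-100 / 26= -50 / 13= -3.85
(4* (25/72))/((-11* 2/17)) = -425/396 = -1.07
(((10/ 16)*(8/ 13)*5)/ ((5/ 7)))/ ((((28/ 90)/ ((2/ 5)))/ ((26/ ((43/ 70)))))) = 6300/ 43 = 146.51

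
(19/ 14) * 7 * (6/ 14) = 57/ 14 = 4.07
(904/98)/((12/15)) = 565/49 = 11.53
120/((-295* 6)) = -0.07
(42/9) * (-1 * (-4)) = 18.67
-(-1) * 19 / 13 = 19 / 13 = 1.46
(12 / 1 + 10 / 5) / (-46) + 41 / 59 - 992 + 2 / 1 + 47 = -1279121 / 1357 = -942.61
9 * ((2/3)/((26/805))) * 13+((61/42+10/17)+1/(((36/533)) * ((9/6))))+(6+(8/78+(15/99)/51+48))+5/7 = 162893365/65637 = 2481.73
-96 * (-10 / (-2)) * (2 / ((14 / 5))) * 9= -21600 / 7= -3085.71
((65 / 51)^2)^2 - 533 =-3588001508 / 6765201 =-530.36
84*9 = 756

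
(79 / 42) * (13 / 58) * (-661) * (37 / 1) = -25117339 / 2436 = -10310.89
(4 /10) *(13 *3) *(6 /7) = 468 /35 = 13.37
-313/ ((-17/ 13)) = 4069/ 17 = 239.35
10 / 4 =2.50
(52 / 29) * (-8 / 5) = -416 / 145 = -2.87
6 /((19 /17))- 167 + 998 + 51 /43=684282 /817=837.55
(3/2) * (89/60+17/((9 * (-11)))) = 2597/1320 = 1.97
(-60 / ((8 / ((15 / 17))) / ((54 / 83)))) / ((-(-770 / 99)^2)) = 19683 / 276556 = 0.07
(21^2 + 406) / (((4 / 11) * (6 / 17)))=158389 / 24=6599.54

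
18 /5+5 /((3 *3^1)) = 4.16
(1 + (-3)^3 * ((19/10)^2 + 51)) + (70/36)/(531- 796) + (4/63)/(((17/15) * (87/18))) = -242551174919/164612700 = -1473.47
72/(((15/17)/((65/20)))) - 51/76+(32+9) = 116101/380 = 305.53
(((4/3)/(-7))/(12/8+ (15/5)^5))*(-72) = 64/1141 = 0.06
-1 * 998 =-998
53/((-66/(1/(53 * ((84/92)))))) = -0.02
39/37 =1.05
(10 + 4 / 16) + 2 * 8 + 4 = 121 / 4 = 30.25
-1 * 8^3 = -512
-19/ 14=-1.36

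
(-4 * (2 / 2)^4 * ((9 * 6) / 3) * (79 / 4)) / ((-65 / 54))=76788 / 65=1181.35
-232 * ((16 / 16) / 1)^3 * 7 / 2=-812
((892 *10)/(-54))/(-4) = 1115/27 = 41.30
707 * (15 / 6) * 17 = 60095 / 2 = 30047.50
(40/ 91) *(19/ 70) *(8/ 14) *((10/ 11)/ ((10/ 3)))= 912/ 49049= 0.02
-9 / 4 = -2.25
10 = 10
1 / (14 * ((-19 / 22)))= -11 / 133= -0.08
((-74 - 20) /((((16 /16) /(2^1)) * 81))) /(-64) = 47 /1296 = 0.04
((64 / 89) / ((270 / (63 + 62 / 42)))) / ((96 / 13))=0.02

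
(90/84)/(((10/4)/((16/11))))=48/77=0.62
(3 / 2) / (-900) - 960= -576001 / 600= -960.00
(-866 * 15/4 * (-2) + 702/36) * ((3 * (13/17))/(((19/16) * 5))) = 4065048/1615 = 2517.06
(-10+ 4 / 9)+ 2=-68 / 9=-7.56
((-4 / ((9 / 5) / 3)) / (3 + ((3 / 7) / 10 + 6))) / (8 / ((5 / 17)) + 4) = -1750 / 74061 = -0.02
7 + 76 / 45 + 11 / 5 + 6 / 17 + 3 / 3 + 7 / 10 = 19801 / 1530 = 12.94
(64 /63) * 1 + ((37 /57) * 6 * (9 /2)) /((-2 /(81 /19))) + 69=32.66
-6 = -6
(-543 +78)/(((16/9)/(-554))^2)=-2889997785/64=-45156215.39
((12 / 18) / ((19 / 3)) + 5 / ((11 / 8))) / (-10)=-391 / 1045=-0.37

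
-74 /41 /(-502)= 37 /10291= 0.00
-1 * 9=-9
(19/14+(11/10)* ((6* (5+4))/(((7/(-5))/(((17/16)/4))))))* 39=-173199/448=-386.60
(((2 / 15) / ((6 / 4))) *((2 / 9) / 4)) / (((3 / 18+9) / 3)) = 4 / 2475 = 0.00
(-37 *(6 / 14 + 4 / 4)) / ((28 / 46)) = -4255 / 49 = -86.84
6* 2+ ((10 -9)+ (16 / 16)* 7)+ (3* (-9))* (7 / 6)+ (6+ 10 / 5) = -7 / 2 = -3.50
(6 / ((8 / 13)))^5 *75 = 6766814925 / 1024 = 6608217.70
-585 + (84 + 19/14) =-499.64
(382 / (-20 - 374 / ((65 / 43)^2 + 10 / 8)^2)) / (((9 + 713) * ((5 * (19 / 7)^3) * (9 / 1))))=-0.00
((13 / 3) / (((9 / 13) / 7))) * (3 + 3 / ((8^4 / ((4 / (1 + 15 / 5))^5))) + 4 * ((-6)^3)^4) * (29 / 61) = 407846210911647235 / 2248704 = 181369451431.42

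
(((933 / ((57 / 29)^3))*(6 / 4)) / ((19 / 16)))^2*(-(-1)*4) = 14728168046192896 / 152852067369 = 96355.70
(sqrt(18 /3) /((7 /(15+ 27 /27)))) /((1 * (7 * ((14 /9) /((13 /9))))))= 104 * sqrt(6) /343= 0.74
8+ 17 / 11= 105 / 11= 9.55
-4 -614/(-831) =-2710/831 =-3.26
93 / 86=1.08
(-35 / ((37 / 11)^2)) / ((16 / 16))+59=76536 / 1369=55.91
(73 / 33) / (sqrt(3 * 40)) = 73 * sqrt(30) / 1980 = 0.20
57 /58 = 0.98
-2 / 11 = -0.18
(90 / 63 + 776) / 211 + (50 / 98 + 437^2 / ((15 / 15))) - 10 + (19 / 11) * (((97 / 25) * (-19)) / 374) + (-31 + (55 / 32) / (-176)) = 51975797853094897 / 272221734400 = 190931.84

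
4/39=0.10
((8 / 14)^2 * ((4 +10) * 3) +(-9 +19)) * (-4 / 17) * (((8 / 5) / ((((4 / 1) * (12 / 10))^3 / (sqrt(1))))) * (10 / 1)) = -10375 / 12852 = -0.81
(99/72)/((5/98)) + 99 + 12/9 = 7637/60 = 127.28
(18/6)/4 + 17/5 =83/20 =4.15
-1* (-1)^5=1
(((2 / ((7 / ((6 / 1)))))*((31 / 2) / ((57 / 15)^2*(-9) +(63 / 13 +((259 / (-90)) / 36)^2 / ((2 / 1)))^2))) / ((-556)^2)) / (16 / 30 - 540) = 3247513506993600000 / 2169555139092780615627123071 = 0.00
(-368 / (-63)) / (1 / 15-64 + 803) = 40 / 5061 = 0.01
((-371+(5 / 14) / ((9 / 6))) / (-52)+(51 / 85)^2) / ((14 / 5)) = 102239 / 38220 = 2.68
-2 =-2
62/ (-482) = -31/ 241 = -0.13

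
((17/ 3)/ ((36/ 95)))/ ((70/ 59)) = 19057/ 1512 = 12.60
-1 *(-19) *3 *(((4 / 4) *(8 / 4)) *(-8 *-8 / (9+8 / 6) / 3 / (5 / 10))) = 14592 / 31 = 470.71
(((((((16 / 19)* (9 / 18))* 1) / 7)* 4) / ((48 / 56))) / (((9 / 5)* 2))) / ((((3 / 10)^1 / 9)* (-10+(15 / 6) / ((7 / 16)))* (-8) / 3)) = 35 / 171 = 0.20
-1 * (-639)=639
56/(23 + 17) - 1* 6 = -4.60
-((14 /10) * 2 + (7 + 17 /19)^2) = -117554 /1805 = -65.13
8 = 8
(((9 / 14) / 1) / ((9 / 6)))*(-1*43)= -129 / 7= -18.43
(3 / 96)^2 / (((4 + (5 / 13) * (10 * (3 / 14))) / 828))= 18837 / 112384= 0.17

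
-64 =-64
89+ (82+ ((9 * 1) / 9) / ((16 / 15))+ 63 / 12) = 177.19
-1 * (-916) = 916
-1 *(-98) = 98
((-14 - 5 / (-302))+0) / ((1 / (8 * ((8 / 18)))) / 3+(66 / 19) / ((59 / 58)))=-75743728 / 19004709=-3.99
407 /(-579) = -407 /579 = -0.70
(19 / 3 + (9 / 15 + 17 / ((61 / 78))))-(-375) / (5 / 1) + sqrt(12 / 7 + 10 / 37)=105.08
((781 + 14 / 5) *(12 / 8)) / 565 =11757 / 5650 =2.08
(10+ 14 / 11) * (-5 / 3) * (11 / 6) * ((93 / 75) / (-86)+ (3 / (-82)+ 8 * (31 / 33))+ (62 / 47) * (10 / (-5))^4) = -121091626624 / 123048585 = -984.10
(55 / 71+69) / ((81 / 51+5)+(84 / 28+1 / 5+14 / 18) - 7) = 1894905 / 96844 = 19.57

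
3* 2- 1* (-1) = 7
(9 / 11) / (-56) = -9 / 616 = -0.01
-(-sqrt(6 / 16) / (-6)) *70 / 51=-35 *sqrt(6) / 612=-0.14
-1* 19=-19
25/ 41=0.61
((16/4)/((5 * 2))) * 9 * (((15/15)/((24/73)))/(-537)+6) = 15451/716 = 21.58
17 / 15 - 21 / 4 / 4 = -43 / 240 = -0.18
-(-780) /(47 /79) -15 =60915 /47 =1296.06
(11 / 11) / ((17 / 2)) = 2 / 17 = 0.12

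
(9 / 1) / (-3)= -3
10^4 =10000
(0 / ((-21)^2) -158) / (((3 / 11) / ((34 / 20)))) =-14773 / 15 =-984.87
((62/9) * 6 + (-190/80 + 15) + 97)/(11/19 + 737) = 68837/336336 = 0.20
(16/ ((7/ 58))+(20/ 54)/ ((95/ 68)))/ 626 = 238508/ 1123983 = 0.21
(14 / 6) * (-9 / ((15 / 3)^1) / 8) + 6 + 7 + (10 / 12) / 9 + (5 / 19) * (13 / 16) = 524549 / 41040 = 12.78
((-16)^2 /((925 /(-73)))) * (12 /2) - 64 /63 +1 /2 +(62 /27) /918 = -19536822931 /160489350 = -121.73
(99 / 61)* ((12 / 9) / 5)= 132 / 305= 0.43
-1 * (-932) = 932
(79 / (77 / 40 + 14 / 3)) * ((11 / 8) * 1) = 13035 / 791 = 16.48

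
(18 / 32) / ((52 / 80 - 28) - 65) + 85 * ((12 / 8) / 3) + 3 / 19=5987119 / 140372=42.65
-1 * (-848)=848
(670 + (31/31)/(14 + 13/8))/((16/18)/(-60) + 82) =1130733/138350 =8.17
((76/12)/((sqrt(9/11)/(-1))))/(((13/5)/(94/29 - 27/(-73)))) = -726275 * sqrt(11)/247689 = -9.73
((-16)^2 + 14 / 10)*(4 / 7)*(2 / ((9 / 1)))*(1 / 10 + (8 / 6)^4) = 1510652 / 14175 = 106.57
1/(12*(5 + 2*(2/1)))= 0.01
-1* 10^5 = -100000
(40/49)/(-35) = -8/343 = -0.02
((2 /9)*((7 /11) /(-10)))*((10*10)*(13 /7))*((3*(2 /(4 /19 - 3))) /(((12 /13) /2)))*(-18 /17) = -128440 /9911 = -12.96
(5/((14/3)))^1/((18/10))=25/42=0.60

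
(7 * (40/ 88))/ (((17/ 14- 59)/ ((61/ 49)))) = -610/ 8899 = -0.07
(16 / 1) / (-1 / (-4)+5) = 64 / 21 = 3.05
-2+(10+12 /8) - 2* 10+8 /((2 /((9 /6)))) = -9 /2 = -4.50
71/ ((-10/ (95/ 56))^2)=25631/ 12544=2.04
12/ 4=3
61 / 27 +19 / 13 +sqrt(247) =1306 / 351 +sqrt(247) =19.44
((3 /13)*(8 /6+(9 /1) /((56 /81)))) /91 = 2411 /66248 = 0.04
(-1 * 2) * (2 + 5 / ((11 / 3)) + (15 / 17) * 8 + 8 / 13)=-53666 / 2431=-22.08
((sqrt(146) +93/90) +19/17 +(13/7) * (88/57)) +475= sqrt(146) +32559631/67830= 492.10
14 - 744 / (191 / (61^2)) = -2765750 / 191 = -14480.37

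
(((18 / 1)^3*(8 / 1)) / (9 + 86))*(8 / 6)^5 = 2069.56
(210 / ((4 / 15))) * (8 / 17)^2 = 50400 / 289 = 174.39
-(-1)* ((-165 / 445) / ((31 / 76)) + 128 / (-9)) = -375724 / 24831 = -15.13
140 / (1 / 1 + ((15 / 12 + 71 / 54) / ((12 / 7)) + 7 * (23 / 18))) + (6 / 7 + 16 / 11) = 16610086 / 1141679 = 14.55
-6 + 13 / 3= -5 / 3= -1.67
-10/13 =-0.77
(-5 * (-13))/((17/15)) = 975/17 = 57.35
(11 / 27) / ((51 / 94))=1034 / 1377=0.75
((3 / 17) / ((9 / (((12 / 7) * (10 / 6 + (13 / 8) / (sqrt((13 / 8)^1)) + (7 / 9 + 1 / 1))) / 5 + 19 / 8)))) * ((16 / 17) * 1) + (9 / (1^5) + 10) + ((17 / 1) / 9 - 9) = 16 * sqrt(26) / 10115 + 1088279 / 91035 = 11.96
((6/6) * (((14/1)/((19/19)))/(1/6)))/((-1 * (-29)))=84/29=2.90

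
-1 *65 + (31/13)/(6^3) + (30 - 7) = -41.99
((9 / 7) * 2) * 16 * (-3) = -864 / 7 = -123.43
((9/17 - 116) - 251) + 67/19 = -117231/323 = -362.94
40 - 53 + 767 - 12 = 742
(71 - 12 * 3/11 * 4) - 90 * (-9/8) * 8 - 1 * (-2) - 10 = 9459/11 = 859.91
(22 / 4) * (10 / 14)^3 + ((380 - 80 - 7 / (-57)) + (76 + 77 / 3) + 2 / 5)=26341313 / 65170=404.19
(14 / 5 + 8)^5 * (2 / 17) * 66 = 1140890.04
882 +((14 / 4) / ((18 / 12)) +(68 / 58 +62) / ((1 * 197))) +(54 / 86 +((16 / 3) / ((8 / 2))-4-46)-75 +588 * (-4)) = -1172076985 / 736977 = -1590.38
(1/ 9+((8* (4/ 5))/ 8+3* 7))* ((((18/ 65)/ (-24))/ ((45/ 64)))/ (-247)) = 15776/ 10837125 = 0.00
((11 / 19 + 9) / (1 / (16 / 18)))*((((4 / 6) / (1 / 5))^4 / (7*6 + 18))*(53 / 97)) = 38584000 / 4030641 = 9.57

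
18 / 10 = 1.80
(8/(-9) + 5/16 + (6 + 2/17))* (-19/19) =-13565/2448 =-5.54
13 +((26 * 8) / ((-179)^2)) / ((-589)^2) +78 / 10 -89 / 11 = 7769871348379 / 611363266855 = 12.71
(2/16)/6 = 1/48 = 0.02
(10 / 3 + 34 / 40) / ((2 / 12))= 251 / 10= 25.10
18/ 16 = 9/ 8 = 1.12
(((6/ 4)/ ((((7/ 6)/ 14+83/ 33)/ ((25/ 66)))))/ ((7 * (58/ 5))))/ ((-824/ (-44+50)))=-1125/ 57374296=-0.00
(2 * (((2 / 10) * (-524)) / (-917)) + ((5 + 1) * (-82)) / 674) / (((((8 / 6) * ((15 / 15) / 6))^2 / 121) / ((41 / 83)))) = -606.88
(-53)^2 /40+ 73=5729 /40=143.22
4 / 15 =0.27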